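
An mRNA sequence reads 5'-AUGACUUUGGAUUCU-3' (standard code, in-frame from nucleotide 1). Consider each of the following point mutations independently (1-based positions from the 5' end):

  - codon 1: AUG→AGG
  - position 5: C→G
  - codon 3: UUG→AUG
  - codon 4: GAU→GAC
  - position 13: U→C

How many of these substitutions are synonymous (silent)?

Codon 1: AUG (Met) → AGG (Arg) — missense.
Codon 2: ACU (Thr) → AGU (Ser) — missense.
Codon 3: UUG (Leu) → AUG (Met) — missense.
Codon 4: GAU (Asp) → GAC (Asp) — synonymous.
Codon 5: UCU (Ser) → CCU (Pro) — missense.
Synonymous: 1 of 5.

1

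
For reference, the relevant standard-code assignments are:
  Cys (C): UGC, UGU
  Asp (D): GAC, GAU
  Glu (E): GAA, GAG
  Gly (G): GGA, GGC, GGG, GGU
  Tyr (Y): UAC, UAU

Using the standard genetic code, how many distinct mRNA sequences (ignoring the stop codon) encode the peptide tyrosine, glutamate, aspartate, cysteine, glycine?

Tyr: 2 codons.
Glu: 2 codons.
Asp: 2 codons.
Cys: 2 codons.
Gly: 4 codons.
2 × 2 × 2 × 2 × 4 = 64.

64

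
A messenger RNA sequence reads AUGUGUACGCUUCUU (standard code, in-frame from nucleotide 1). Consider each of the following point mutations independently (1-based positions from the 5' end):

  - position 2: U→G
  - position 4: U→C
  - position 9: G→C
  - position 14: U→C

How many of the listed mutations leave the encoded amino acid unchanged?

Codon 1: AUG (Met) → AGG (Arg) — missense.
Codon 2: UGU (Cys) → CGU (Arg) — missense.
Codon 3: ACG (Thr) → ACC (Thr) — synonymous.
Codon 5: CUU (Leu) → CCU (Pro) — missense.
Synonymous: 1 of 4.

1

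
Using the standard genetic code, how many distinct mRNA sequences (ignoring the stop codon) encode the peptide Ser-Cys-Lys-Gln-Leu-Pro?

Ser: 6 codons.
Cys: 2 codons.
Lys: 2 codons.
Gln: 2 codons.
Leu: 6 codons.
Pro: 4 codons.
6 × 2 × 2 × 2 × 6 × 4 = 1152.

1152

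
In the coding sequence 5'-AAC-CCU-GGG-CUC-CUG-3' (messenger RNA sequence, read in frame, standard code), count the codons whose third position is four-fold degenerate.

4

Codon 1 AAC (Asn): third position 2-fold.
Codon 2 CCU (Pro): third position 4-fold.
Codon 3 GGG (Gly): third position 4-fold.
Codon 4 CUC (Leu): third position 4-fold.
Codon 5 CUG (Leu): third position 4-fold.
Four-fold degenerate third positions: 4.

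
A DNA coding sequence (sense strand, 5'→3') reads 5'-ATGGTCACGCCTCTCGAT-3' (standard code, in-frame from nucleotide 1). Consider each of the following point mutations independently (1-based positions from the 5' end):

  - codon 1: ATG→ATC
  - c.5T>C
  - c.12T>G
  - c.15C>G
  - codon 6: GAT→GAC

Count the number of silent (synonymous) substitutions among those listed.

3

Codon 1: ATG (Met) → ATC (Ile) — missense.
Codon 2: GTC (Val) → GCC (Ala) — missense.
Codon 4: CCT (Pro) → CCG (Pro) — synonymous.
Codon 5: CTC (Leu) → CTG (Leu) — synonymous.
Codon 6: GAT (Asp) → GAC (Asp) — synonymous.
Synonymous: 3 of 5.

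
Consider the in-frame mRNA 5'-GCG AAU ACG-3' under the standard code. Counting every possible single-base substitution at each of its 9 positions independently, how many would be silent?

Codon 1 (GCG, Ala): 3 synonymous substitutions.
Codon 2 (AAU, Asn): 1 synonymous substitution.
Codon 3 (ACG, Thr): 3 synonymous substitutions.
Total: 3 + 1 + 3 = 7.

7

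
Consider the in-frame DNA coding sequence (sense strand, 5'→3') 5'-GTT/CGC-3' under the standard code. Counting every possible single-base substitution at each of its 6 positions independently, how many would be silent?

Codon 1 (GTT, Val): 3 synonymous substitutions.
Codon 2 (CGC, Arg): 3 synonymous substitutions.
Total: 3 + 3 = 6.

6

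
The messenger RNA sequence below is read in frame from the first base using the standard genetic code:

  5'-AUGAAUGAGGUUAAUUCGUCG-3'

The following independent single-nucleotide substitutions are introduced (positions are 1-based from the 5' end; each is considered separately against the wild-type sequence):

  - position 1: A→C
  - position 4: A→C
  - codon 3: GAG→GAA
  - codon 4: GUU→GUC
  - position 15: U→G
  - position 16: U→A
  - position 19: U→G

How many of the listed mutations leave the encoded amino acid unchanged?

Codon 1: AUG (Met) → CUG (Leu) — missense.
Codon 2: AAU (Asn) → CAU (His) — missense.
Codon 3: GAG (Glu) → GAA (Glu) — synonymous.
Codon 4: GUU (Val) → GUC (Val) — synonymous.
Codon 5: AAU (Asn) → AAG (Lys) — missense.
Codon 6: UCG (Ser) → ACG (Thr) — missense.
Codon 7: UCG (Ser) → GCG (Ala) — missense.
Synonymous: 2 of 7.

2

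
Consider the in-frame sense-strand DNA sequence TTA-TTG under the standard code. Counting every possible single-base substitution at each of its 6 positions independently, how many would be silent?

Codon 1 (TTA, Leu): 2 synonymous substitutions.
Codon 2 (TTG, Leu): 2 synonymous substitutions.
Total: 2 + 2 = 4.

4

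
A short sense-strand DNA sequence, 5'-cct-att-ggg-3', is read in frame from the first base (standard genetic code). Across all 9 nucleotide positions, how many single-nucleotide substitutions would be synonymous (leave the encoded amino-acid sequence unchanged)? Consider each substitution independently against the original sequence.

Codon 1 (CCT, Pro): 3 synonymous substitutions.
Codon 2 (ATT, Ile): 2 synonymous substitutions.
Codon 3 (GGG, Gly): 3 synonymous substitutions.
Total: 3 + 2 + 3 = 8.

8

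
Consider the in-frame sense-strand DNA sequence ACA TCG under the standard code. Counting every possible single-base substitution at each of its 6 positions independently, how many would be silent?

6

Codon 1 (ACA, Thr): 3 synonymous substitutions.
Codon 2 (TCG, Ser): 3 synonymous substitutions.
Total: 3 + 3 = 6.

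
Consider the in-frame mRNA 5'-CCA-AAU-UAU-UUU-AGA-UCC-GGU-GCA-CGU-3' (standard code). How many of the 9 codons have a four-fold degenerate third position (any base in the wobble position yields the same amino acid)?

Codon 1 CCA (Pro): third position 4-fold.
Codon 2 AAU (Asn): third position 2-fold.
Codon 3 UAU (Tyr): third position 2-fold.
Codon 4 UUU (Phe): third position 2-fold.
Codon 5 AGA (Arg): third position 2-fold.
Codon 6 UCC (Ser): third position 4-fold.
Codon 7 GGU (Gly): third position 4-fold.
Codon 8 GCA (Ala): third position 4-fold.
Codon 9 CGU (Arg): third position 4-fold.
Four-fold degenerate third positions: 5.

5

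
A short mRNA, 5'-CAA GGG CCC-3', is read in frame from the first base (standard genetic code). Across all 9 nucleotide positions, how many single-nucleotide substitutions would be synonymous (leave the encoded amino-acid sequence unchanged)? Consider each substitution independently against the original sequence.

Codon 1 (CAA, Gln): 1 synonymous substitution.
Codon 2 (GGG, Gly): 3 synonymous substitutions.
Codon 3 (CCC, Pro): 3 synonymous substitutions.
Total: 1 + 3 + 3 = 7.

7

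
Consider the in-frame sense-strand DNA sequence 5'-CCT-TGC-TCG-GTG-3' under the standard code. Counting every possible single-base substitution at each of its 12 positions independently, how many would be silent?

Codon 1 (CCT, Pro): 3 synonymous substitutions.
Codon 2 (TGC, Cys): 1 synonymous substitution.
Codon 3 (TCG, Ser): 3 synonymous substitutions.
Codon 4 (GTG, Val): 3 synonymous substitutions.
Total: 3 + 1 + 3 + 3 = 10.

10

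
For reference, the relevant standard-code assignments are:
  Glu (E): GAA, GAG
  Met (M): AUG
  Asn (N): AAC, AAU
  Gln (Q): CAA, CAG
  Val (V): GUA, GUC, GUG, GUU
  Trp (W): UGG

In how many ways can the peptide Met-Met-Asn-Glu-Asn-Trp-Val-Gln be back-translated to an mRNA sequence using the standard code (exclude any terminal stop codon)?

64

Met: 1 codon.
Met: 1 codon.
Asn: 2 codons.
Glu: 2 codons.
Asn: 2 codons.
Trp: 1 codon.
Val: 4 codons.
Gln: 2 codons.
1 × 1 × 2 × 2 × 2 × 1 × 4 × 2 = 64.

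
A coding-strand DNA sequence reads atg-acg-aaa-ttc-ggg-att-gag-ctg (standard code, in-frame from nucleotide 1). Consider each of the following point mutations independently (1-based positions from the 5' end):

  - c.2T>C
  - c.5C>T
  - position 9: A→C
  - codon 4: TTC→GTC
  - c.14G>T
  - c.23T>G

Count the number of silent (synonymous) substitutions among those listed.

Codon 1: ATG (Met) → ACG (Thr) — missense.
Codon 2: ACG (Thr) → ATG (Met) — missense.
Codon 3: AAA (Lys) → AAC (Asn) — missense.
Codon 4: TTC (Phe) → GTC (Val) — missense.
Codon 5: GGG (Gly) → GTG (Val) — missense.
Codon 8: CTG (Leu) → CGG (Arg) — missense.
Synonymous: 0 of 6.

0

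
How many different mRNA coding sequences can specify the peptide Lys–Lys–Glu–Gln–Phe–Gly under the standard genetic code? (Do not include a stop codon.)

128

Lys: 2 codons.
Lys: 2 codons.
Glu: 2 codons.
Gln: 2 codons.
Phe: 2 codons.
Gly: 4 codons.
2 × 2 × 2 × 2 × 2 × 4 = 128.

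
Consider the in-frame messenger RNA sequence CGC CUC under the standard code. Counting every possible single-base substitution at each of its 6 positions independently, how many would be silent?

6

Codon 1 (CGC, Arg): 3 synonymous substitutions.
Codon 2 (CUC, Leu): 3 synonymous substitutions.
Total: 3 + 3 = 6.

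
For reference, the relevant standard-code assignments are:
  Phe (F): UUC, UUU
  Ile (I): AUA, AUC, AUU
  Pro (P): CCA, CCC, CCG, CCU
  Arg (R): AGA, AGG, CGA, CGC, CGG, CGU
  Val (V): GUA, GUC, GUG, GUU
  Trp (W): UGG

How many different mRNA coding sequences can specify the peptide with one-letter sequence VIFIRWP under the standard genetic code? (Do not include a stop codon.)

Val: 4 codons.
Ile: 3 codons.
Phe: 2 codons.
Ile: 3 codons.
Arg: 6 codons.
Trp: 1 codon.
Pro: 4 codons.
4 × 3 × 2 × 3 × 6 × 1 × 4 = 1728.

1728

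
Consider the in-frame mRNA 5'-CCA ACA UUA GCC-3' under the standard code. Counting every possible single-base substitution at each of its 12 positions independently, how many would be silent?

11

Codon 1 (CCA, Pro): 3 synonymous substitutions.
Codon 2 (ACA, Thr): 3 synonymous substitutions.
Codon 3 (UUA, Leu): 2 synonymous substitutions.
Codon 4 (GCC, Ala): 3 synonymous substitutions.
Total: 3 + 3 + 2 + 3 = 11.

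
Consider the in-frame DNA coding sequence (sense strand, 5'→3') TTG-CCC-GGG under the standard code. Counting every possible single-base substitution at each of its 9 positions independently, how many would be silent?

Codon 1 (TTG, Leu): 2 synonymous substitutions.
Codon 2 (CCC, Pro): 3 synonymous substitutions.
Codon 3 (GGG, Gly): 3 synonymous substitutions.
Total: 2 + 3 + 3 = 8.

8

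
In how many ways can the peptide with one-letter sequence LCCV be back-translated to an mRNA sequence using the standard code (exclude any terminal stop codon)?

96

Leu: 6 codons.
Cys: 2 codons.
Cys: 2 codons.
Val: 4 codons.
6 × 2 × 2 × 4 = 96.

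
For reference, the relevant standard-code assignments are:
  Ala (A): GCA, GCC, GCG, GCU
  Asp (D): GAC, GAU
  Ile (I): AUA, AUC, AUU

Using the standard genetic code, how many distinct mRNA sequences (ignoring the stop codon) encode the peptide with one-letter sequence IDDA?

Ile: 3 codons.
Asp: 2 codons.
Asp: 2 codons.
Ala: 4 codons.
3 × 2 × 2 × 4 = 48.

48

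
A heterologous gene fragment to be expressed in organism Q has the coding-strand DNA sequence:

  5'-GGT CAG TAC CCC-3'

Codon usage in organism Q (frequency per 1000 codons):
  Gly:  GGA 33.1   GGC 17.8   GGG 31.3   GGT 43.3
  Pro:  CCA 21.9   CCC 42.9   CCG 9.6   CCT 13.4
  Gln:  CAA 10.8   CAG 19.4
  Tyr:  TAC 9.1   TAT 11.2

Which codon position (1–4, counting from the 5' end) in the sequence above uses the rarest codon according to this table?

Codon 1 GGT (Gly): 43.3 per 1000.
Codon 2 CAG (Gln): 19.4 per 1000.
Codon 3 TAC (Tyr): 9.1 per 1000.
Codon 4 CCC (Pro): 42.9 per 1000.
Lowest frequency is 9.1 at codon 3.

3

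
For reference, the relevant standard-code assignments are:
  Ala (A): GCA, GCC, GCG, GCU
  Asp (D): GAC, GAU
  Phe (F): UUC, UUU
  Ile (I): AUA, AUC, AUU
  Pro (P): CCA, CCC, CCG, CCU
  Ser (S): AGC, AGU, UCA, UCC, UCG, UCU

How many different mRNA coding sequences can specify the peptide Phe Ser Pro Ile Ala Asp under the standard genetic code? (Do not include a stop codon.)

1152

Phe: 2 codons.
Ser: 6 codons.
Pro: 4 codons.
Ile: 3 codons.
Ala: 4 codons.
Asp: 2 codons.
2 × 6 × 4 × 3 × 4 × 2 = 1152.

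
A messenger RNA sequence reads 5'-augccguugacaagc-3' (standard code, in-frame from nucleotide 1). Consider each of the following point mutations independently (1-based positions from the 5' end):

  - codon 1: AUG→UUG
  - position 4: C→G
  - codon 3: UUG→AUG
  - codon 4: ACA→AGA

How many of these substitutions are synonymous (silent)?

Codon 1: AUG (Met) → UUG (Leu) — missense.
Codon 2: CCG (Pro) → GCG (Ala) — missense.
Codon 3: UUG (Leu) → AUG (Met) — missense.
Codon 4: ACA (Thr) → AGA (Arg) — missense.
Synonymous: 0 of 4.

0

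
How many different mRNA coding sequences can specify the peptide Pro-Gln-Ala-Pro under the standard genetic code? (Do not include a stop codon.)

128

Pro: 4 codons.
Gln: 2 codons.
Ala: 4 codons.
Pro: 4 codons.
4 × 2 × 4 × 4 = 128.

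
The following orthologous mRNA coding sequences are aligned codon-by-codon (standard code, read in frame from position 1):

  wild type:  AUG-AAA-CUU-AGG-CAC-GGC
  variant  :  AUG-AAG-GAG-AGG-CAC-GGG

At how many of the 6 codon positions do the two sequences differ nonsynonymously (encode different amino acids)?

1

Codon 1: AUG Met / AUG Met — identical.
Codon 2: AAA Lys / AAG Lys — synonymous.
Codon 3: CUU Leu / GAG Glu — nonsynonymous.
Codon 4: AGG Arg / AGG Arg — identical.
Codon 5: CAC His / CAC His — identical.
Codon 6: GGC Gly / GGG Gly — synonymous.
Nonsynonymous differences: 1.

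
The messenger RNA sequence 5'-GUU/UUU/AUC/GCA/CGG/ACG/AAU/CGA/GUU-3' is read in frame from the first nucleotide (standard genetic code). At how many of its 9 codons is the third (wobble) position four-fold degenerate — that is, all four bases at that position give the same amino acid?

Codon 1 GUU (Val): third position 4-fold.
Codon 2 UUU (Phe): third position 2-fold.
Codon 3 AUC (Ile): third position 3-fold.
Codon 4 GCA (Ala): third position 4-fold.
Codon 5 CGG (Arg): third position 4-fold.
Codon 6 ACG (Thr): third position 4-fold.
Codon 7 AAU (Asn): third position 2-fold.
Codon 8 CGA (Arg): third position 4-fold.
Codon 9 GUU (Val): third position 4-fold.
Four-fold degenerate third positions: 6.

6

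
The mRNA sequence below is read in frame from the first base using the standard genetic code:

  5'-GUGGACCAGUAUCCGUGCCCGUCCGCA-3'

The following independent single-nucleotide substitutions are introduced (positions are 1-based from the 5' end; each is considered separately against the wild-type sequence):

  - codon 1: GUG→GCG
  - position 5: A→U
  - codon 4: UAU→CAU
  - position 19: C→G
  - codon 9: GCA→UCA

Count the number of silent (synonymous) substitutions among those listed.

0

Codon 1: GUG (Val) → GCG (Ala) — missense.
Codon 2: GAC (Asp) → GUC (Val) — missense.
Codon 4: UAU (Tyr) → CAU (His) — missense.
Codon 7: CCG (Pro) → GCG (Ala) — missense.
Codon 9: GCA (Ala) → UCA (Ser) — missense.
Synonymous: 0 of 5.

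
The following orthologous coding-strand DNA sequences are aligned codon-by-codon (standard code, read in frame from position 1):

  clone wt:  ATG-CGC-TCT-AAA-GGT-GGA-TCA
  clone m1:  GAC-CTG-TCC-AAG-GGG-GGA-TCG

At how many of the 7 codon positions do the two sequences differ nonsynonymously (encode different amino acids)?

Codon 1: ATG Met / GAC Asp — nonsynonymous.
Codon 2: CGC Arg / CTG Leu — nonsynonymous.
Codon 3: TCT Ser / TCC Ser — synonymous.
Codon 4: AAA Lys / AAG Lys — synonymous.
Codon 5: GGT Gly / GGG Gly — synonymous.
Codon 6: GGA Gly / GGA Gly — identical.
Codon 7: TCA Ser / TCG Ser — synonymous.
Nonsynonymous differences: 2.

2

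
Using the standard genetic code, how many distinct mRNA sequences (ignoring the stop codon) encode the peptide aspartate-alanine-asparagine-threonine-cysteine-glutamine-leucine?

Asp: 2 codons.
Ala: 4 codons.
Asn: 2 codons.
Thr: 4 codons.
Cys: 2 codons.
Gln: 2 codons.
Leu: 6 codons.
2 × 4 × 2 × 4 × 2 × 2 × 6 = 1536.

1536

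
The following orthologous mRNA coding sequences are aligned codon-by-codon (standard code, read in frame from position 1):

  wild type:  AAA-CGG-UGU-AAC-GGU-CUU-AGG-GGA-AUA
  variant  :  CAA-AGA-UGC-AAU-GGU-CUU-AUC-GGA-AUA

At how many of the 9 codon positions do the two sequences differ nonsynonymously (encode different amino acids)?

Codon 1: AAA Lys / CAA Gln — nonsynonymous.
Codon 2: CGG Arg / AGA Arg — synonymous.
Codon 3: UGU Cys / UGC Cys — synonymous.
Codon 4: AAC Asn / AAU Asn — synonymous.
Codon 5: GGU Gly / GGU Gly — identical.
Codon 6: CUU Leu / CUU Leu — identical.
Codon 7: AGG Arg / AUC Ile — nonsynonymous.
Codon 8: GGA Gly / GGA Gly — identical.
Codon 9: AUA Ile / AUA Ile — identical.
Nonsynonymous differences: 2.

2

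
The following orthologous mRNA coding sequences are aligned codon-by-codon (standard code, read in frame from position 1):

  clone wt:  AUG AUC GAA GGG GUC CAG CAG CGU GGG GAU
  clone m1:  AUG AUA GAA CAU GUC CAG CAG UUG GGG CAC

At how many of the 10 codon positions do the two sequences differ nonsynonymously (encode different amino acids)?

Codon 1: AUG Met / AUG Met — identical.
Codon 2: AUC Ile / AUA Ile — synonymous.
Codon 3: GAA Glu / GAA Glu — identical.
Codon 4: GGG Gly / CAU His — nonsynonymous.
Codon 5: GUC Val / GUC Val — identical.
Codon 6: CAG Gln / CAG Gln — identical.
Codon 7: CAG Gln / CAG Gln — identical.
Codon 8: CGU Arg / UUG Leu — nonsynonymous.
Codon 9: GGG Gly / GGG Gly — identical.
Codon 10: GAU Asp / CAC His — nonsynonymous.
Nonsynonymous differences: 3.

3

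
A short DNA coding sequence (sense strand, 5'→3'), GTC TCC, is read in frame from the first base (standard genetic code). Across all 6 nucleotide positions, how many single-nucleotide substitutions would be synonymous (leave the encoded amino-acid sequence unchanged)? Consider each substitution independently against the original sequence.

Codon 1 (GTC, Val): 3 synonymous substitutions.
Codon 2 (TCC, Ser): 3 synonymous substitutions.
Total: 3 + 3 = 6.

6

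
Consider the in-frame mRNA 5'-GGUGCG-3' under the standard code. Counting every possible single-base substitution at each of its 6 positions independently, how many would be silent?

6

Codon 1 (GGU, Gly): 3 synonymous substitutions.
Codon 2 (GCG, Ala): 3 synonymous substitutions.
Total: 3 + 3 = 6.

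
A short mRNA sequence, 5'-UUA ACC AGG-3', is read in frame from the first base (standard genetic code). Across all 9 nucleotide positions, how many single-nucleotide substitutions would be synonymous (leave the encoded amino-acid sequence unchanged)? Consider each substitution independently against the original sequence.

Codon 1 (UUA, Leu): 2 synonymous substitutions.
Codon 2 (ACC, Thr): 3 synonymous substitutions.
Codon 3 (AGG, Arg): 2 synonymous substitutions.
Total: 2 + 3 + 2 = 7.

7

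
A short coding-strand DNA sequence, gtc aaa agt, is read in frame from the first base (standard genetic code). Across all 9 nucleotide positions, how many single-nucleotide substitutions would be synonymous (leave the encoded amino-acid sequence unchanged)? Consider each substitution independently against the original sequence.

5

Codon 1 (GTC, Val): 3 synonymous substitutions.
Codon 2 (AAA, Lys): 1 synonymous substitution.
Codon 3 (AGT, Ser): 1 synonymous substitution.
Total: 3 + 1 + 1 = 5.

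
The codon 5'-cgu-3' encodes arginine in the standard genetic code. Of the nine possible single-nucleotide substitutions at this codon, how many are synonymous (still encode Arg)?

Position 1: none → 0 synonymous.
Position 2: none → 0 synonymous.
Position 3: CGC, CGA, CGG → 3 synonymous.
Total: 0 + 0 + 3 = 3.

3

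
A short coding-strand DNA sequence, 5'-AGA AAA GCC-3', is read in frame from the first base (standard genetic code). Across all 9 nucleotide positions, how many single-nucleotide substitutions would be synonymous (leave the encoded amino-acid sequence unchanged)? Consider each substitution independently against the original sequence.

6

Codon 1 (AGA, Arg): 2 synonymous substitutions.
Codon 2 (AAA, Lys): 1 synonymous substitution.
Codon 3 (GCC, Ala): 3 synonymous substitutions.
Total: 2 + 1 + 3 = 6.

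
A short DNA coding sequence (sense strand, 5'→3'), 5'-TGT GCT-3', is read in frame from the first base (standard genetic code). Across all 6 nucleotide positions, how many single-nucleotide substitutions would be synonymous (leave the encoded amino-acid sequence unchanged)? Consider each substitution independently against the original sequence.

4

Codon 1 (TGT, Cys): 1 synonymous substitution.
Codon 2 (GCT, Ala): 3 synonymous substitutions.
Total: 1 + 3 = 4.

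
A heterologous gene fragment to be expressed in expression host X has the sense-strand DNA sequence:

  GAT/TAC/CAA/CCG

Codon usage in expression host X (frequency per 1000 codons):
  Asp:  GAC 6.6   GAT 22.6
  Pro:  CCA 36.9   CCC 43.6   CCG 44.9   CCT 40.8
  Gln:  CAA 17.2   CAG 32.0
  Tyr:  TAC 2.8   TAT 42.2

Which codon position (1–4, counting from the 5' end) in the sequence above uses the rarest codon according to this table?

2

Codon 1 GAT (Asp): 22.6 per 1000.
Codon 2 TAC (Tyr): 2.8 per 1000.
Codon 3 CAA (Gln): 17.2 per 1000.
Codon 4 CCG (Pro): 44.9 per 1000.
Lowest frequency is 2.8 at codon 2.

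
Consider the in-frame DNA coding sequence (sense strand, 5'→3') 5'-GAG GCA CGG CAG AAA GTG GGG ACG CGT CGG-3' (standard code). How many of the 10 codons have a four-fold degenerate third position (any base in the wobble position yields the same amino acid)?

7

Codon 1 GAG (Glu): third position 2-fold.
Codon 2 GCA (Ala): third position 4-fold.
Codon 3 CGG (Arg): third position 4-fold.
Codon 4 CAG (Gln): third position 2-fold.
Codon 5 AAA (Lys): third position 2-fold.
Codon 6 GTG (Val): third position 4-fold.
Codon 7 GGG (Gly): third position 4-fold.
Codon 8 ACG (Thr): third position 4-fold.
Codon 9 CGT (Arg): third position 4-fold.
Codon 10 CGG (Arg): third position 4-fold.
Four-fold degenerate third positions: 7.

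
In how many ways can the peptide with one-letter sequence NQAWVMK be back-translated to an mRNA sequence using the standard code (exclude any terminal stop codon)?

Asn: 2 codons.
Gln: 2 codons.
Ala: 4 codons.
Trp: 1 codon.
Val: 4 codons.
Met: 1 codon.
Lys: 2 codons.
2 × 2 × 4 × 1 × 4 × 1 × 2 = 128.

128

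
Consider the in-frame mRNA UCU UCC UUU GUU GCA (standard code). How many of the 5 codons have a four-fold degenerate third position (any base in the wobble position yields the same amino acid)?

Codon 1 UCU (Ser): third position 4-fold.
Codon 2 UCC (Ser): third position 4-fold.
Codon 3 UUU (Phe): third position 2-fold.
Codon 4 GUU (Val): third position 4-fold.
Codon 5 GCA (Ala): third position 4-fold.
Four-fold degenerate third positions: 4.

4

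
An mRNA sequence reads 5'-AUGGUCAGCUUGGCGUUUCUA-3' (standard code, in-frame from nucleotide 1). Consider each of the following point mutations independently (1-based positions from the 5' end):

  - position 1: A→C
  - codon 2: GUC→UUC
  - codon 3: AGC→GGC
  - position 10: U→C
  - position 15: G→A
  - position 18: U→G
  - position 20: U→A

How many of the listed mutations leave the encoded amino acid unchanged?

2

Codon 1: AUG (Met) → CUG (Leu) — missense.
Codon 2: GUC (Val) → UUC (Phe) — missense.
Codon 3: AGC (Ser) → GGC (Gly) — missense.
Codon 4: UUG (Leu) → CUG (Leu) — synonymous.
Codon 5: GCG (Ala) → GCA (Ala) — synonymous.
Codon 6: UUU (Phe) → UUG (Leu) — missense.
Codon 7: CUA (Leu) → CAA (Gln) — missense.
Synonymous: 2 of 7.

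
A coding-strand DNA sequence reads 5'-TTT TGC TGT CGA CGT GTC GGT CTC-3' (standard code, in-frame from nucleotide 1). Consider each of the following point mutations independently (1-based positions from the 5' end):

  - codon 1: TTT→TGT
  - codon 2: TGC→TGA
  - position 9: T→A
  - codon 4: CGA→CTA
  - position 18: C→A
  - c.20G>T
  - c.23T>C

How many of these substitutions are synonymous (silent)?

Codon 1: TTT (Phe) → TGT (Cys) — missense.
Codon 2: TGC (Cys) → TGA (Stop) — nonsense.
Codon 3: TGT (Cys) → TGA (Stop) — nonsense.
Codon 4: CGA (Arg) → CTA (Leu) — missense.
Codon 6: GTC (Val) → GTA (Val) — synonymous.
Codon 7: GGT (Gly) → GTT (Val) — missense.
Codon 8: CTC (Leu) → CCC (Pro) — missense.
Synonymous: 1 of 7.

1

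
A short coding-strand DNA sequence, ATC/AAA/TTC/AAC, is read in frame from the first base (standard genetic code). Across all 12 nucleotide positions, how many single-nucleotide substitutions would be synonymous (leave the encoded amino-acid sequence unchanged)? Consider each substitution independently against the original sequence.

Codon 1 (ATC, Ile): 2 synonymous substitutions.
Codon 2 (AAA, Lys): 1 synonymous substitution.
Codon 3 (TTC, Phe): 1 synonymous substitution.
Codon 4 (AAC, Asn): 1 synonymous substitution.
Total: 2 + 1 + 1 + 1 = 5.

5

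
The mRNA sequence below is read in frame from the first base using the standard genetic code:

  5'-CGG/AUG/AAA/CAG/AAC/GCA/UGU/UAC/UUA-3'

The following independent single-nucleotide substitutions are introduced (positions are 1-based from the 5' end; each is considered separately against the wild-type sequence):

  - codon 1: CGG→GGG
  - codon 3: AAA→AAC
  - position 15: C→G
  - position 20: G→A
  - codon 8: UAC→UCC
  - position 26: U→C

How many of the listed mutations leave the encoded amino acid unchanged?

0

Codon 1: CGG (Arg) → GGG (Gly) — missense.
Codon 3: AAA (Lys) → AAC (Asn) — missense.
Codon 5: AAC (Asn) → AAG (Lys) — missense.
Codon 7: UGU (Cys) → UAU (Tyr) — missense.
Codon 8: UAC (Tyr) → UCC (Ser) — missense.
Codon 9: UUA (Leu) → UCA (Ser) — missense.
Synonymous: 0 of 6.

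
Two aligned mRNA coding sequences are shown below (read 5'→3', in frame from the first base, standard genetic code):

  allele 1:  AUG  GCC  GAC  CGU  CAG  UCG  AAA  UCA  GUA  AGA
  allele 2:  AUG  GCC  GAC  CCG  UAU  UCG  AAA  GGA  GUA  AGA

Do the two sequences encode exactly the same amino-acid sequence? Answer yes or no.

Codon 1: AUG Met / AUG Met — identical.
Codon 2: GCC Ala / GCC Ala — identical.
Codon 3: GAC Asp / GAC Asp — identical.
Codon 4: CGU Arg / CCG Pro — nonsynonymous.
Codon 5: CAG Gln / UAU Tyr — nonsynonymous.
Codon 6: UCG Ser / UCG Ser — identical.
Codon 7: AAA Lys / AAA Lys — identical.
Codon 8: UCA Ser / GGA Gly — nonsynonymous.
Codon 9: GUA Val / GUA Val — identical.
Codon 10: AGA Arg / AGA Arg — identical.
Nonsynonymous differences: 3 → different protein.

no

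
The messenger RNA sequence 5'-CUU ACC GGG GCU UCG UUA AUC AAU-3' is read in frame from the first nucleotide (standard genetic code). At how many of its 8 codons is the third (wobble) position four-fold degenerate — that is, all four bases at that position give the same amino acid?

Codon 1 CUU (Leu): third position 4-fold.
Codon 2 ACC (Thr): third position 4-fold.
Codon 3 GGG (Gly): third position 4-fold.
Codon 4 GCU (Ala): third position 4-fold.
Codon 5 UCG (Ser): third position 4-fold.
Codon 6 UUA (Leu): third position 2-fold.
Codon 7 AUC (Ile): third position 3-fold.
Codon 8 AAU (Asn): third position 2-fold.
Four-fold degenerate third positions: 5.

5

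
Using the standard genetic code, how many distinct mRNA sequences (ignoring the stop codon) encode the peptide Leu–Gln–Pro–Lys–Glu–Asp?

Leu: 6 codons.
Gln: 2 codons.
Pro: 4 codons.
Lys: 2 codons.
Glu: 2 codons.
Asp: 2 codons.
6 × 2 × 4 × 2 × 2 × 2 = 384.

384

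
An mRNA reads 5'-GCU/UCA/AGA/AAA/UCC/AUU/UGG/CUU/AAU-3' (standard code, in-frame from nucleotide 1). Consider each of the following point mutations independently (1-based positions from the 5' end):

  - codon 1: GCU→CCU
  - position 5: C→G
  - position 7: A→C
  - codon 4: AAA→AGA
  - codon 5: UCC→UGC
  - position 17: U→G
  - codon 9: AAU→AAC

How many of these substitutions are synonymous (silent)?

2

Codon 1: GCU (Ala) → CCU (Pro) — missense.
Codon 2: UCA (Ser) → UGA (Stop) — nonsense.
Codon 3: AGA (Arg) → CGA (Arg) — synonymous.
Codon 4: AAA (Lys) → AGA (Arg) — missense.
Codon 5: UCC (Ser) → UGC (Cys) — missense.
Codon 6: AUU (Ile) → AGU (Ser) — missense.
Codon 9: AAU (Asn) → AAC (Asn) — synonymous.
Synonymous: 2 of 7.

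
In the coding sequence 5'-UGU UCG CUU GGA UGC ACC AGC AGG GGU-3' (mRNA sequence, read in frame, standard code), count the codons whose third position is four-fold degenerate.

5

Codon 1 UGU (Cys): third position 2-fold.
Codon 2 UCG (Ser): third position 4-fold.
Codon 3 CUU (Leu): third position 4-fold.
Codon 4 GGA (Gly): third position 4-fold.
Codon 5 UGC (Cys): third position 2-fold.
Codon 6 ACC (Thr): third position 4-fold.
Codon 7 AGC (Ser): third position 2-fold.
Codon 8 AGG (Arg): third position 2-fold.
Codon 9 GGU (Gly): third position 4-fold.
Four-fold degenerate third positions: 5.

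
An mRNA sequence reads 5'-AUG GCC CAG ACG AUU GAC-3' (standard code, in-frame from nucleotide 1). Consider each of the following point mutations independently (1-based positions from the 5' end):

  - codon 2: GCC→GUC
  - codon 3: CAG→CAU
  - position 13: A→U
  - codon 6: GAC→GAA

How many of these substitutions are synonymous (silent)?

Codon 2: GCC (Ala) → GUC (Val) — missense.
Codon 3: CAG (Gln) → CAU (His) — missense.
Codon 5: AUU (Ile) → UUU (Phe) — missense.
Codon 6: GAC (Asp) → GAA (Glu) — missense.
Synonymous: 0 of 4.

0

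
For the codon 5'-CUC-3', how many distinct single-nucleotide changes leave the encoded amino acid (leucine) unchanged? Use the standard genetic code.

Position 1: none → 0 synonymous.
Position 2: none → 0 synonymous.
Position 3: CUU, CUA, CUG → 3 synonymous.
Total: 0 + 0 + 3 = 3.

3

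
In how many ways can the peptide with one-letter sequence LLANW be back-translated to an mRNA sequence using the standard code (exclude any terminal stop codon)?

Leu: 6 codons.
Leu: 6 codons.
Ala: 4 codons.
Asn: 2 codons.
Trp: 1 codon.
6 × 6 × 4 × 2 × 1 = 288.

288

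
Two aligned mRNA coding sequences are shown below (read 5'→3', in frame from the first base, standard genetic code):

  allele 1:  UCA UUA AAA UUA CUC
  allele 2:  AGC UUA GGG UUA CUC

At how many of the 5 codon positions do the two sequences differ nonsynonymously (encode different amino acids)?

Codon 1: UCA Ser / AGC Ser — synonymous.
Codon 2: UUA Leu / UUA Leu — identical.
Codon 3: AAA Lys / GGG Gly — nonsynonymous.
Codon 4: UUA Leu / UUA Leu — identical.
Codon 5: CUC Leu / CUC Leu — identical.
Nonsynonymous differences: 1.

1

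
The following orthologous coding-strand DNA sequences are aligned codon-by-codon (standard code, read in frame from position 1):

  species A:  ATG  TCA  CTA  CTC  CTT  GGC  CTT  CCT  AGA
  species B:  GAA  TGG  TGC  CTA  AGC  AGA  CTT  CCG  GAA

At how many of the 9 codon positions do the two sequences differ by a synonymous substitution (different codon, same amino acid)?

2

Codon 1: ATG Met / GAA Glu — nonsynonymous.
Codon 2: TCA Ser / TGG Trp — nonsynonymous.
Codon 3: CTA Leu / TGC Cys — nonsynonymous.
Codon 4: CTC Leu / CTA Leu — synonymous.
Codon 5: CTT Leu / AGC Ser — nonsynonymous.
Codon 6: GGC Gly / AGA Arg — nonsynonymous.
Codon 7: CTT Leu / CTT Leu — identical.
Codon 8: CCT Pro / CCG Pro — synonymous.
Codon 9: AGA Arg / GAA Glu — nonsynonymous.
Synonymous differences: 2.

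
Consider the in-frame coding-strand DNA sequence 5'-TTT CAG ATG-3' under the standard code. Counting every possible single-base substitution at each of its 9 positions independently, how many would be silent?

2

Codon 1 (TTT, Phe): 1 synonymous substitution.
Codon 2 (CAG, Gln): 1 synonymous substitution.
Codon 3 (ATG, Met): 0 synonymous substitutions.
Total: 1 + 1 + 0 = 2.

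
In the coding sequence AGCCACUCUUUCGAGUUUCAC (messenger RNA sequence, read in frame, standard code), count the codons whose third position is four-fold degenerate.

Codon 1 AGC (Ser): third position 2-fold.
Codon 2 CAC (His): third position 2-fold.
Codon 3 UCU (Ser): third position 4-fold.
Codon 4 UUC (Phe): third position 2-fold.
Codon 5 GAG (Glu): third position 2-fold.
Codon 6 UUU (Phe): third position 2-fold.
Codon 7 CAC (His): third position 2-fold.
Four-fold degenerate third positions: 1.

1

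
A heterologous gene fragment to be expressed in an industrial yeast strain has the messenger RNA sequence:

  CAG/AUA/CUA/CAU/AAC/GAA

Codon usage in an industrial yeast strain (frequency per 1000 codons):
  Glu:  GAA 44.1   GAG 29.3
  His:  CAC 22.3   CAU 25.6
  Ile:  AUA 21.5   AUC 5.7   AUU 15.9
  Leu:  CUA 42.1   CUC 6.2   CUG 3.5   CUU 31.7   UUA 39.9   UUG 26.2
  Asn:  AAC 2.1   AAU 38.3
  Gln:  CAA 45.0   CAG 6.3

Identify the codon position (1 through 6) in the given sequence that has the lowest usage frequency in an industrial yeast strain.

Codon 1 CAG (Gln): 6.3 per 1000.
Codon 2 AUA (Ile): 21.5 per 1000.
Codon 3 CUA (Leu): 42.1 per 1000.
Codon 4 CAU (His): 25.6 per 1000.
Codon 5 AAC (Asn): 2.1 per 1000.
Codon 6 GAA (Glu): 44.1 per 1000.
Lowest frequency is 2.1 at codon 5.

5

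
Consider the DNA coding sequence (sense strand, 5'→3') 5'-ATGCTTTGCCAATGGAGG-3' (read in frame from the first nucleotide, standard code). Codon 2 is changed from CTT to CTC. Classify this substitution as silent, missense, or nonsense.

silent

Position 6 falls in codon 2: CTT → Leu.
After the substitution the codon is CTC → Leu.
Both encode Leu, so the change is synonymous.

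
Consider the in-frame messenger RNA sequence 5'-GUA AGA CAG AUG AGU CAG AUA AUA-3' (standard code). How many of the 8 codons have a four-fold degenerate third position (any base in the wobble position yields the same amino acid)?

Codon 1 GUA (Val): third position 4-fold.
Codon 2 AGA (Arg): third position 2-fold.
Codon 3 CAG (Gln): third position 2-fold.
Codon 4 AUG (Met): third position 1-fold.
Codon 5 AGU (Ser): third position 2-fold.
Codon 6 CAG (Gln): third position 2-fold.
Codon 7 AUA (Ile): third position 3-fold.
Codon 8 AUA (Ile): third position 3-fold.
Four-fold degenerate third positions: 1.

1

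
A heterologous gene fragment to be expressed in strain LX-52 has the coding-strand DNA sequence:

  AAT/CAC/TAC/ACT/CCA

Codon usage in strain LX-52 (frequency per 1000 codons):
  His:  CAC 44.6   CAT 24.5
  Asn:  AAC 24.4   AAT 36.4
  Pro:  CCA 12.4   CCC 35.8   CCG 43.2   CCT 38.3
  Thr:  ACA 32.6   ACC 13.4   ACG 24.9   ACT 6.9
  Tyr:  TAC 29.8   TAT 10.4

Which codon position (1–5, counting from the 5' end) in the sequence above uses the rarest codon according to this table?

Codon 1 AAT (Asn): 36.4 per 1000.
Codon 2 CAC (His): 44.6 per 1000.
Codon 3 TAC (Tyr): 29.8 per 1000.
Codon 4 ACT (Thr): 6.9 per 1000.
Codon 5 CCA (Pro): 12.4 per 1000.
Lowest frequency is 6.9 at codon 4.

4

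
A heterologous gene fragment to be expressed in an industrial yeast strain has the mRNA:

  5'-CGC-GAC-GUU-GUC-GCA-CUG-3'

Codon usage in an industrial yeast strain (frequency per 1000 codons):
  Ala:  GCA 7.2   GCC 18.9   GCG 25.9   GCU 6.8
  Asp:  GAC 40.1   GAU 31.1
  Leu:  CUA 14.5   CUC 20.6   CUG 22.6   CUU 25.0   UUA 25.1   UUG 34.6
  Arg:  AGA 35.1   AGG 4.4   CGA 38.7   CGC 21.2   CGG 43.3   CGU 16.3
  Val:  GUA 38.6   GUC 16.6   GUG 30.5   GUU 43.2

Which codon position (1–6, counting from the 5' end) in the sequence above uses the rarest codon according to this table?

5

Codon 1 CGC (Arg): 21.2 per 1000.
Codon 2 GAC (Asp): 40.1 per 1000.
Codon 3 GUU (Val): 43.2 per 1000.
Codon 4 GUC (Val): 16.6 per 1000.
Codon 5 GCA (Ala): 7.2 per 1000.
Codon 6 CUG (Leu): 22.6 per 1000.
Lowest frequency is 7.2 at codon 5.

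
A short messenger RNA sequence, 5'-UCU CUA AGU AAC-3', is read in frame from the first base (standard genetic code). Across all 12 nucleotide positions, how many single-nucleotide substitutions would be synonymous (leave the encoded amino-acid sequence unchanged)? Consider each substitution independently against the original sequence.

9

Codon 1 (UCU, Ser): 3 synonymous substitutions.
Codon 2 (CUA, Leu): 4 synonymous substitutions.
Codon 3 (AGU, Ser): 1 synonymous substitution.
Codon 4 (AAC, Asn): 1 synonymous substitution.
Total: 3 + 4 + 1 + 1 = 9.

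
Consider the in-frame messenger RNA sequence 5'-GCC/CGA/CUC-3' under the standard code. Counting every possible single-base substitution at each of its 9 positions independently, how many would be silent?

10

Codon 1 (GCC, Ala): 3 synonymous substitutions.
Codon 2 (CGA, Arg): 4 synonymous substitutions.
Codon 3 (CUC, Leu): 3 synonymous substitutions.
Total: 3 + 4 + 3 = 10.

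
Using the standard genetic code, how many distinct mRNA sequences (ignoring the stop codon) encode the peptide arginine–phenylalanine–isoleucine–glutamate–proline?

Arg: 6 codons.
Phe: 2 codons.
Ile: 3 codons.
Glu: 2 codons.
Pro: 4 codons.
6 × 2 × 3 × 2 × 4 = 288.

288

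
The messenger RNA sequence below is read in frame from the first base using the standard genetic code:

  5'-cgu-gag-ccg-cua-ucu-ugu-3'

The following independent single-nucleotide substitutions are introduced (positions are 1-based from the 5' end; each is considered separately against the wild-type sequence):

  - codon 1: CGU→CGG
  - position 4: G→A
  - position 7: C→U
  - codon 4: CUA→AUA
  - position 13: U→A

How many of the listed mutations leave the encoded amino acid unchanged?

Codon 1: CGU (Arg) → CGG (Arg) — synonymous.
Codon 2: GAG (Glu) → AAG (Lys) — missense.
Codon 3: CCG (Pro) → UCG (Ser) — missense.
Codon 4: CUA (Leu) → AUA (Ile) — missense.
Codon 5: UCU (Ser) → ACU (Thr) — missense.
Synonymous: 1 of 5.

1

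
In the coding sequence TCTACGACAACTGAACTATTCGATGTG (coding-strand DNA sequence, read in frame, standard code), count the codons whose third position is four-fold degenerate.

6

Codon 1 TCT (Ser): third position 4-fold.
Codon 2 ACG (Thr): third position 4-fold.
Codon 3 ACA (Thr): third position 4-fold.
Codon 4 ACT (Thr): third position 4-fold.
Codon 5 GAA (Glu): third position 2-fold.
Codon 6 CTA (Leu): third position 4-fold.
Codon 7 TTC (Phe): third position 2-fold.
Codon 8 GAT (Asp): third position 2-fold.
Codon 9 GTG (Val): third position 4-fold.
Four-fold degenerate third positions: 6.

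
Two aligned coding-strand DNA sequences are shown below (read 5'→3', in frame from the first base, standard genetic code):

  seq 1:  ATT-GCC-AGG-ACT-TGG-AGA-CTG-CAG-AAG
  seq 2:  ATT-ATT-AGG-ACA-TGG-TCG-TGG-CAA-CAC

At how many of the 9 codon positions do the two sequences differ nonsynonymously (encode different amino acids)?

4

Codon 1: ATT Ile / ATT Ile — identical.
Codon 2: GCC Ala / ATT Ile — nonsynonymous.
Codon 3: AGG Arg / AGG Arg — identical.
Codon 4: ACT Thr / ACA Thr — synonymous.
Codon 5: TGG Trp / TGG Trp — identical.
Codon 6: AGA Arg / TCG Ser — nonsynonymous.
Codon 7: CTG Leu / TGG Trp — nonsynonymous.
Codon 8: CAG Gln / CAA Gln — synonymous.
Codon 9: AAG Lys / CAC His — nonsynonymous.
Nonsynonymous differences: 4.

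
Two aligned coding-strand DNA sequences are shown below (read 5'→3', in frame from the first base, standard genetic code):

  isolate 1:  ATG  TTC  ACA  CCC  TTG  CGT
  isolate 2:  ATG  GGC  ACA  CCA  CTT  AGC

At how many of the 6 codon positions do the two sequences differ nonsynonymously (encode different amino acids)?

Codon 1: ATG Met / ATG Met — identical.
Codon 2: TTC Phe / GGC Gly — nonsynonymous.
Codon 3: ACA Thr / ACA Thr — identical.
Codon 4: CCC Pro / CCA Pro — synonymous.
Codon 5: TTG Leu / CTT Leu — synonymous.
Codon 6: CGT Arg / AGC Ser — nonsynonymous.
Nonsynonymous differences: 2.

2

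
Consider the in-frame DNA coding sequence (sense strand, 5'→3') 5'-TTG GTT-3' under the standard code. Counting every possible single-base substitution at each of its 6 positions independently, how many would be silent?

Codon 1 (TTG, Leu): 2 synonymous substitutions.
Codon 2 (GTT, Val): 3 synonymous substitutions.
Total: 2 + 3 = 5.

5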